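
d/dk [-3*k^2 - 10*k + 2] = -6*k - 10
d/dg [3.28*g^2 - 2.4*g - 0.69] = 6.56*g - 2.4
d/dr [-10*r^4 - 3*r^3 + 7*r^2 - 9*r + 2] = -40*r^3 - 9*r^2 + 14*r - 9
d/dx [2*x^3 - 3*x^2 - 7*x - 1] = 6*x^2 - 6*x - 7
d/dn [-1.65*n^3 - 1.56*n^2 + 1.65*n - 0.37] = -4.95*n^2 - 3.12*n + 1.65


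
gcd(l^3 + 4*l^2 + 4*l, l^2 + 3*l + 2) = l + 2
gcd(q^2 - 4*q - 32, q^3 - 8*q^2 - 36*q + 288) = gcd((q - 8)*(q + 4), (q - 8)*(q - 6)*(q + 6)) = q - 8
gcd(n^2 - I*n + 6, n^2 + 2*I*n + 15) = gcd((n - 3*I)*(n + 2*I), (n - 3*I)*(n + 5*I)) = n - 3*I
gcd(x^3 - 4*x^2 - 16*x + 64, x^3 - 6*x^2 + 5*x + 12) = x - 4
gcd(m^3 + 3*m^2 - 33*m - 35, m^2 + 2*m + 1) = m + 1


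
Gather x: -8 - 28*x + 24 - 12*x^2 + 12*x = -12*x^2 - 16*x + 16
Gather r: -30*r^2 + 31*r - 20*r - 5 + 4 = -30*r^2 + 11*r - 1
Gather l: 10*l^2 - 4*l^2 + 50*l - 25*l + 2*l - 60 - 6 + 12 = 6*l^2 + 27*l - 54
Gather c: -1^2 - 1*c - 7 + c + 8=0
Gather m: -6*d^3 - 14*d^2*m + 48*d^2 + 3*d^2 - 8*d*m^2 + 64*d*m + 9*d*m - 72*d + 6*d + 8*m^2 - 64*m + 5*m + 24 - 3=-6*d^3 + 51*d^2 - 66*d + m^2*(8 - 8*d) + m*(-14*d^2 + 73*d - 59) + 21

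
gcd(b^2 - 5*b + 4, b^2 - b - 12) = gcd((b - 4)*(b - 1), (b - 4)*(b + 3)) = b - 4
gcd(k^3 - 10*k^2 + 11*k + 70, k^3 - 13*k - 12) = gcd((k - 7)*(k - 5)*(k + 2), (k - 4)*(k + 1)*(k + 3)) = 1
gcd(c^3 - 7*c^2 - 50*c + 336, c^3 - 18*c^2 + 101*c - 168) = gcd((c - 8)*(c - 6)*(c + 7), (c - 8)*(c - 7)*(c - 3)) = c - 8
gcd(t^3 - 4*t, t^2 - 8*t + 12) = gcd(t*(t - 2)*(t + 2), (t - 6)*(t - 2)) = t - 2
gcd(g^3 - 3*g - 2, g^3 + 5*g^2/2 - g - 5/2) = g + 1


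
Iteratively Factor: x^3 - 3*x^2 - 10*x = (x - 5)*(x^2 + 2*x) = (x - 5)*(x + 2)*(x)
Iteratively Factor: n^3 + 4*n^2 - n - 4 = (n + 1)*(n^2 + 3*n - 4) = (n + 1)*(n + 4)*(n - 1)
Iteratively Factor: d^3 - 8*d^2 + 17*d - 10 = (d - 5)*(d^2 - 3*d + 2) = (d - 5)*(d - 1)*(d - 2)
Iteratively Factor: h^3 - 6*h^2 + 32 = (h - 4)*(h^2 - 2*h - 8) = (h - 4)*(h + 2)*(h - 4)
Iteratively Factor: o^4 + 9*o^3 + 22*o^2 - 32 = (o + 2)*(o^3 + 7*o^2 + 8*o - 16) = (o + 2)*(o + 4)*(o^2 + 3*o - 4) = (o + 2)*(o + 4)^2*(o - 1)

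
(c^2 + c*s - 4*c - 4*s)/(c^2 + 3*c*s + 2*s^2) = (c - 4)/(c + 2*s)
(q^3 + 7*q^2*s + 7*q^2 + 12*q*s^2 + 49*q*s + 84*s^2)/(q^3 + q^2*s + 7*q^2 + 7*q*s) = (q^2 + 7*q*s + 12*s^2)/(q*(q + s))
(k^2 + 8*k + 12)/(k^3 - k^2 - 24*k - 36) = (k + 6)/(k^2 - 3*k - 18)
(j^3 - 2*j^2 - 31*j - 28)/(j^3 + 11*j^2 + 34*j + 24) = (j - 7)/(j + 6)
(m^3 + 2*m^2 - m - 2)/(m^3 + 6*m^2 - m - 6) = (m + 2)/(m + 6)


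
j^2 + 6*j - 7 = (j - 1)*(j + 7)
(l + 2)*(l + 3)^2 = l^3 + 8*l^2 + 21*l + 18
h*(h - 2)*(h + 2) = h^3 - 4*h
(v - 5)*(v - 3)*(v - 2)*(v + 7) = v^4 - 3*v^3 - 39*v^2 + 187*v - 210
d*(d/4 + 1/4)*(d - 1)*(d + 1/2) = d^4/4 + d^3/8 - d^2/4 - d/8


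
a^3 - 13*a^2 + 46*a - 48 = (a - 8)*(a - 3)*(a - 2)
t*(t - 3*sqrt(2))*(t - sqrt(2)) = t^3 - 4*sqrt(2)*t^2 + 6*t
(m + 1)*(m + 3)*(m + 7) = m^3 + 11*m^2 + 31*m + 21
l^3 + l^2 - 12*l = l*(l - 3)*(l + 4)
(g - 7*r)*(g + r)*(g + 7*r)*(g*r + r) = g^4*r + g^3*r^2 + g^3*r - 49*g^2*r^3 + g^2*r^2 - 49*g*r^4 - 49*g*r^3 - 49*r^4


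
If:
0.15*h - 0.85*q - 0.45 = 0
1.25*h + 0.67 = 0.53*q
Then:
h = -0.82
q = -0.67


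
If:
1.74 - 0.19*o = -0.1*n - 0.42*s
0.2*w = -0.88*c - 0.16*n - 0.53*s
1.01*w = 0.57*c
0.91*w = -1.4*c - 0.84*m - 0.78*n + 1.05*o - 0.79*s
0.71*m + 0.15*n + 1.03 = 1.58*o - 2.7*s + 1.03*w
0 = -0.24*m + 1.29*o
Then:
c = 2.23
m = 8.60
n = -12.02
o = 1.60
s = -0.56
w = 1.26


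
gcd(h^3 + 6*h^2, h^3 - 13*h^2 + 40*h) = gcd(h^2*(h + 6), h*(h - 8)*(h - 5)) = h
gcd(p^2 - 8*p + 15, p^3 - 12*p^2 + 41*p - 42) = p - 3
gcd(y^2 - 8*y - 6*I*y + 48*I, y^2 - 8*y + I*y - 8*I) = y - 8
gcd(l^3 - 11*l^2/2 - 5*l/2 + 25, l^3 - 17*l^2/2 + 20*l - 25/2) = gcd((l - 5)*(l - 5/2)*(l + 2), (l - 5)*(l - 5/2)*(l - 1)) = l^2 - 15*l/2 + 25/2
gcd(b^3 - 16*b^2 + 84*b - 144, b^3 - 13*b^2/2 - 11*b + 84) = b^2 - 10*b + 24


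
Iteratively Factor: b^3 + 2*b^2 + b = (b)*(b^2 + 2*b + 1) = b*(b + 1)*(b + 1)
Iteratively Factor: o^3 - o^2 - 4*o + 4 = (o + 2)*(o^2 - 3*o + 2) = (o - 2)*(o + 2)*(o - 1)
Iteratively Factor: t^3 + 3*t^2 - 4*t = (t - 1)*(t^2 + 4*t) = (t - 1)*(t + 4)*(t)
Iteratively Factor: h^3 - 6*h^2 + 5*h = (h - 5)*(h^2 - h) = (h - 5)*(h - 1)*(h)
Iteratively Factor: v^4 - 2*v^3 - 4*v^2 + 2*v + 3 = (v - 3)*(v^3 + v^2 - v - 1) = (v - 3)*(v + 1)*(v^2 - 1) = (v - 3)*(v - 1)*(v + 1)*(v + 1)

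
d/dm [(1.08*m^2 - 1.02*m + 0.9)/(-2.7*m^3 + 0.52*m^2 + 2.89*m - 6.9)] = (2.916*m^4 - 5.508*m^3 + 10.9416*m^2 - 15.84*m + 4.437)/(7.29*m^6 - 2.808*m^5 - 15.3356*m^4 + 40.2656*m^3 + 1.1761*m^2 - 39.882*m + 47.61)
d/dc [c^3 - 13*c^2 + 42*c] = 3*c^2 - 26*c + 42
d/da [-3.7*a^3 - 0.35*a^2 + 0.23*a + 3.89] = -11.1*a^2 - 0.7*a + 0.23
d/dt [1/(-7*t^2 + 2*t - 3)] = 2*(7*t - 1)/(7*t^2 - 2*t + 3)^2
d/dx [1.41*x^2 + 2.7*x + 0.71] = 2.82*x + 2.7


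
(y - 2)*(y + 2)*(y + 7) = y^3 + 7*y^2 - 4*y - 28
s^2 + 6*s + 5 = (s + 1)*(s + 5)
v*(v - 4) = v^2 - 4*v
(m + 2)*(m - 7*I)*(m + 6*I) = m^3 + 2*m^2 - I*m^2 + 42*m - 2*I*m + 84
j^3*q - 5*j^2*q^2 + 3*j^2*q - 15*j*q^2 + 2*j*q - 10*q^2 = (j + 2)*(j - 5*q)*(j*q + q)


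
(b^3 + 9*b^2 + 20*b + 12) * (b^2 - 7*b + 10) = b^5 + 2*b^4 - 33*b^3 - 38*b^2 + 116*b + 120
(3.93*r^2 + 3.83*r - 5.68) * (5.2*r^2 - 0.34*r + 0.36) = 20.436*r^4 + 18.5798*r^3 - 29.4234*r^2 + 3.31*r - 2.0448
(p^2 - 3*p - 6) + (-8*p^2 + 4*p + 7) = -7*p^2 + p + 1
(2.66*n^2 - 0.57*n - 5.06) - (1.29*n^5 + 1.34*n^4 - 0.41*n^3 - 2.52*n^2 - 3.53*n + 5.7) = -1.29*n^5 - 1.34*n^4 + 0.41*n^3 + 5.18*n^2 + 2.96*n - 10.76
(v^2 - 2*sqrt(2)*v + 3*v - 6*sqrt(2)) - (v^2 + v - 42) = -2*sqrt(2)*v + 2*v - 6*sqrt(2) + 42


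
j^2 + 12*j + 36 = (j + 6)^2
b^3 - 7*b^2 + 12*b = b*(b - 4)*(b - 3)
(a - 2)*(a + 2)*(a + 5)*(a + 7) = a^4 + 12*a^3 + 31*a^2 - 48*a - 140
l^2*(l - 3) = l^3 - 3*l^2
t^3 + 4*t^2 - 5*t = t*(t - 1)*(t + 5)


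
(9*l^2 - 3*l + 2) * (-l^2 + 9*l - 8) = -9*l^4 + 84*l^3 - 101*l^2 + 42*l - 16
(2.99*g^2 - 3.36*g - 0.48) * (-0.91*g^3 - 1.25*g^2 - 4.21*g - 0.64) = -2.7209*g^5 - 0.6799*g^4 - 7.9511*g^3 + 12.832*g^2 + 4.1712*g + 0.3072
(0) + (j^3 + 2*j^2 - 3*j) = j^3 + 2*j^2 - 3*j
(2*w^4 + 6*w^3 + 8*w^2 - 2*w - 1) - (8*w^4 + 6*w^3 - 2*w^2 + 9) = -6*w^4 + 10*w^2 - 2*w - 10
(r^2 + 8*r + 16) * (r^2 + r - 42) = r^4 + 9*r^3 - 18*r^2 - 320*r - 672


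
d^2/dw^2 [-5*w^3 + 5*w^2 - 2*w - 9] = 10 - 30*w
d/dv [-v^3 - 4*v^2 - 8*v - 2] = -3*v^2 - 8*v - 8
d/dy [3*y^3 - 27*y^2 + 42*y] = 9*y^2 - 54*y + 42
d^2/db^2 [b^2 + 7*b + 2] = 2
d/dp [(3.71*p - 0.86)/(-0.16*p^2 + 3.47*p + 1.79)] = (0.5936*p^2 - 0.2752*p + 9.6251)/(0.0256*p^4 - 1.1104*p^3 + 11.4681*p^2 + 12.4226*p + 3.2041)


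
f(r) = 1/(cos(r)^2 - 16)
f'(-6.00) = 0.00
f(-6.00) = -0.07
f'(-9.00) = 0.00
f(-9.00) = -0.07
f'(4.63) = 0.00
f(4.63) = -0.06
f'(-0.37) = -0.00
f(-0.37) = -0.07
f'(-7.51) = -0.00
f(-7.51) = -0.06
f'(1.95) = -0.00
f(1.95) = -0.06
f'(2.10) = -0.00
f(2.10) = -0.06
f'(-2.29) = 0.00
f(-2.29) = -0.06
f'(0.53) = 0.00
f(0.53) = -0.07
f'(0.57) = 0.00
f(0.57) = -0.07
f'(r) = 2*sin(r)*cos(r)/(cos(r)^2 - 16)^2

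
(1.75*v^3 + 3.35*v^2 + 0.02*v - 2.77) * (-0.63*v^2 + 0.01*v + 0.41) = -1.1025*v^5 - 2.093*v^4 + 0.7384*v^3 + 3.1188*v^2 - 0.0195*v - 1.1357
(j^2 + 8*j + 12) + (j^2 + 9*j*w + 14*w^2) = 2*j^2 + 9*j*w + 8*j + 14*w^2 + 12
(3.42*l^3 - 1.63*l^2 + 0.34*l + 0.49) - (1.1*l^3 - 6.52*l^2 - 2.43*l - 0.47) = 2.32*l^3 + 4.89*l^2 + 2.77*l + 0.96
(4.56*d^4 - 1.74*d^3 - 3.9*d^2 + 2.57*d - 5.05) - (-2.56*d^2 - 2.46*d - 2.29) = 4.56*d^4 - 1.74*d^3 - 1.34*d^2 + 5.03*d - 2.76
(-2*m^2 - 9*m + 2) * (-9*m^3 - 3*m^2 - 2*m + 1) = 18*m^5 + 87*m^4 + 13*m^3 + 10*m^2 - 13*m + 2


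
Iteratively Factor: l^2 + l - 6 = (l - 2)*(l + 3)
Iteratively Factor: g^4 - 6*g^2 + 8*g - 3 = (g - 1)*(g^3 + g^2 - 5*g + 3) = (g - 1)^2*(g^2 + 2*g - 3) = (g - 1)^2*(g + 3)*(g - 1)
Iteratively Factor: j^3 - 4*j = (j)*(j^2 - 4) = j*(j - 2)*(j + 2)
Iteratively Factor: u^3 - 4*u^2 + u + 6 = (u - 3)*(u^2 - u - 2) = (u - 3)*(u - 2)*(u + 1)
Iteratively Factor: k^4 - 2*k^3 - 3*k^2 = (k)*(k^3 - 2*k^2 - 3*k) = k^2*(k^2 - 2*k - 3) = k^2*(k - 3)*(k + 1)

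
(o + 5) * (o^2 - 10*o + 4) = o^3 - 5*o^2 - 46*o + 20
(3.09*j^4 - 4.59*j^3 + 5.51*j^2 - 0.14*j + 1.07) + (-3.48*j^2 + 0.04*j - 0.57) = 3.09*j^4 - 4.59*j^3 + 2.03*j^2 - 0.1*j + 0.5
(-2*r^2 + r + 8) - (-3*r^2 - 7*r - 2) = r^2 + 8*r + 10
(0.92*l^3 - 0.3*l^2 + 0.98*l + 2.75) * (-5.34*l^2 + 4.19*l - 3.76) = -4.9128*l^5 + 5.4568*l^4 - 9.9494*l^3 - 9.4508*l^2 + 7.8377*l - 10.34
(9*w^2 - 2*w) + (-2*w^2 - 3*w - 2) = 7*w^2 - 5*w - 2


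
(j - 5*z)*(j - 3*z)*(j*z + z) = j^3*z - 8*j^2*z^2 + j^2*z + 15*j*z^3 - 8*j*z^2 + 15*z^3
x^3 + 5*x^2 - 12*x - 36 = (x - 3)*(x + 2)*(x + 6)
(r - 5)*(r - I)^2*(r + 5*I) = r^4 - 5*r^3 + 3*I*r^3 + 9*r^2 - 15*I*r^2 - 45*r - 5*I*r + 25*I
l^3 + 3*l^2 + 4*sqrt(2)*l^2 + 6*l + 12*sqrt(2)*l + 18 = (l + 3)*(l + sqrt(2))*(l + 3*sqrt(2))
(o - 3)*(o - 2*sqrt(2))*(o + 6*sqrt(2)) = o^3 - 3*o^2 + 4*sqrt(2)*o^2 - 24*o - 12*sqrt(2)*o + 72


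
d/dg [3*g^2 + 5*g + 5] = 6*g + 5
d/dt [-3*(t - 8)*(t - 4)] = 36 - 6*t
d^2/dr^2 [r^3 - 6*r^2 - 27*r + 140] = 6*r - 12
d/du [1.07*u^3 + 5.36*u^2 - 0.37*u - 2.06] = 3.21*u^2 + 10.72*u - 0.37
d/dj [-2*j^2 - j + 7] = -4*j - 1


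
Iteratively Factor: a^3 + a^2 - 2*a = (a + 2)*(a^2 - a) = a*(a + 2)*(a - 1)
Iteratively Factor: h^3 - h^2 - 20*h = (h)*(h^2 - h - 20) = h*(h - 5)*(h + 4)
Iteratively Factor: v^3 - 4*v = (v)*(v^2 - 4) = v*(v - 2)*(v + 2)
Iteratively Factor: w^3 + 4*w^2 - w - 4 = (w + 4)*(w^2 - 1) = (w + 1)*(w + 4)*(w - 1)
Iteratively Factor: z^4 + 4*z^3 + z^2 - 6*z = (z + 2)*(z^3 + 2*z^2 - 3*z) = (z - 1)*(z + 2)*(z^2 + 3*z) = z*(z - 1)*(z + 2)*(z + 3)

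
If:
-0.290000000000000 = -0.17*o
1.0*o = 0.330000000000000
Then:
No Solution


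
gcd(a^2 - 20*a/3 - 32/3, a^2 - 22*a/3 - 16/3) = a - 8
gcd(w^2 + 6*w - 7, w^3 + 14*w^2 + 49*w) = w + 7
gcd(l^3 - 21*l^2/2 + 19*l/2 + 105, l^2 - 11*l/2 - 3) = l - 6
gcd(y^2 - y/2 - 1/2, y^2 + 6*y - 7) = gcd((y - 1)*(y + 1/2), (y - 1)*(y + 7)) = y - 1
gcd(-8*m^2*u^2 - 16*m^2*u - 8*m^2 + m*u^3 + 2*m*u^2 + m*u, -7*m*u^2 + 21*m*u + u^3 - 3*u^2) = 1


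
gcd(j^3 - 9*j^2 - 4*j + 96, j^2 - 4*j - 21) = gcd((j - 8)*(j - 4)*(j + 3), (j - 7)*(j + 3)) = j + 3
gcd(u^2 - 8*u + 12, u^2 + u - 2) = 1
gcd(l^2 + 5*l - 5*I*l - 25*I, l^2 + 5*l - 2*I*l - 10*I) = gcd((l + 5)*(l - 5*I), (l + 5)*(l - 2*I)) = l + 5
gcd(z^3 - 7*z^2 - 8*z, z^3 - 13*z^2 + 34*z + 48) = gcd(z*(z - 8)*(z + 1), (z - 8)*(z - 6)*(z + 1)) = z^2 - 7*z - 8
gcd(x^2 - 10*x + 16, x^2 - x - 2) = x - 2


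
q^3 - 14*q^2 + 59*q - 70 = (q - 7)*(q - 5)*(q - 2)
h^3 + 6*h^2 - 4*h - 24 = (h - 2)*(h + 2)*(h + 6)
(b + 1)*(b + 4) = b^2 + 5*b + 4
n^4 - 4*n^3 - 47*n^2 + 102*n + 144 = (n - 8)*(n - 3)*(n + 1)*(n + 6)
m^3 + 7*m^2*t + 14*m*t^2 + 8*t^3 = (m + t)*(m + 2*t)*(m + 4*t)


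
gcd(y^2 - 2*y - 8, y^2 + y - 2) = y + 2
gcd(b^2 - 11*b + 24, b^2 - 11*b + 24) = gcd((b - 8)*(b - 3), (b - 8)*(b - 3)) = b^2 - 11*b + 24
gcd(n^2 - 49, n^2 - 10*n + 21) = n - 7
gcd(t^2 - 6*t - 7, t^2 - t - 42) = t - 7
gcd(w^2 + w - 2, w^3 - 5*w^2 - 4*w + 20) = w + 2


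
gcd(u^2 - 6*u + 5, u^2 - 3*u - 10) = u - 5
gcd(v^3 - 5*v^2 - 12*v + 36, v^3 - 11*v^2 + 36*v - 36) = v^2 - 8*v + 12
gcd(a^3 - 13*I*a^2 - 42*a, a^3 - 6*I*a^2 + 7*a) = a^2 - 7*I*a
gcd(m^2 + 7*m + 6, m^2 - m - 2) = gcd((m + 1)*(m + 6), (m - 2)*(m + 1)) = m + 1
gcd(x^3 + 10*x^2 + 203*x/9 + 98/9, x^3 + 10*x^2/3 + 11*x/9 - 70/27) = x + 7/3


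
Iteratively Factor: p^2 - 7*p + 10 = (p - 2)*(p - 5)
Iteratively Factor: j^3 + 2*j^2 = (j)*(j^2 + 2*j) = j^2*(j + 2)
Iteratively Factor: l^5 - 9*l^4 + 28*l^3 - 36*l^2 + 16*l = (l - 2)*(l^4 - 7*l^3 + 14*l^2 - 8*l) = (l - 4)*(l - 2)*(l^3 - 3*l^2 + 2*l) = (l - 4)*(l - 2)^2*(l^2 - l) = l*(l - 4)*(l - 2)^2*(l - 1)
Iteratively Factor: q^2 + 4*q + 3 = (q + 1)*(q + 3)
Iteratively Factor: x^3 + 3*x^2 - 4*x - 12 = (x - 2)*(x^2 + 5*x + 6) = (x - 2)*(x + 3)*(x + 2)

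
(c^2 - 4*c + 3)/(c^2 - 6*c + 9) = (c - 1)/(c - 3)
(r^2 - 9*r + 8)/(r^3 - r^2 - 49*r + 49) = (r - 8)/(r^2 - 49)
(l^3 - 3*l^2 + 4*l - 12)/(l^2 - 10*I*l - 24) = (-l^3 + 3*l^2 - 4*l + 12)/(-l^2 + 10*I*l + 24)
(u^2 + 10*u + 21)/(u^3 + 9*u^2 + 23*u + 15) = (u + 7)/(u^2 + 6*u + 5)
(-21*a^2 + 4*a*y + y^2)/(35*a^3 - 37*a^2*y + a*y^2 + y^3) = (-3*a + y)/(5*a^2 - 6*a*y + y^2)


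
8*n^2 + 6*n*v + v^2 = (2*n + v)*(4*n + v)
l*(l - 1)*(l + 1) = l^3 - l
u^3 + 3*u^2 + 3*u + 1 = (u + 1)^3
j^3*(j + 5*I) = j^4 + 5*I*j^3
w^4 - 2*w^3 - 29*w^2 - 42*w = w*(w - 7)*(w + 2)*(w + 3)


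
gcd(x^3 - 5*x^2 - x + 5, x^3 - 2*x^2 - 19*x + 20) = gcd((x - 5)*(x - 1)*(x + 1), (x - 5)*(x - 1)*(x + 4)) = x^2 - 6*x + 5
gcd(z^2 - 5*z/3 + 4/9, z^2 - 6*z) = 1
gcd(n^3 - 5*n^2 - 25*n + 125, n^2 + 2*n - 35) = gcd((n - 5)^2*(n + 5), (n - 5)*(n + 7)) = n - 5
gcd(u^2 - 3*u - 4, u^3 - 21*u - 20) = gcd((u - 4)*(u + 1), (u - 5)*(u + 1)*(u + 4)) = u + 1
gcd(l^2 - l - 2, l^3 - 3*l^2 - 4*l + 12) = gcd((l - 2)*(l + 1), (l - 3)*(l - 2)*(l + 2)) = l - 2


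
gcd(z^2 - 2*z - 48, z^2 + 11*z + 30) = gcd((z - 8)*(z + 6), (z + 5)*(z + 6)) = z + 6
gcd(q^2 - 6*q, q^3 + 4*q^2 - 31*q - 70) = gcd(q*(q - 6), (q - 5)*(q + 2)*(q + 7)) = 1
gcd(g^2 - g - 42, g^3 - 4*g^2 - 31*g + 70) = g - 7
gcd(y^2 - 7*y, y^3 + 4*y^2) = y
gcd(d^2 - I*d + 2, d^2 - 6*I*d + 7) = d + I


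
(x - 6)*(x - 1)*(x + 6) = x^3 - x^2 - 36*x + 36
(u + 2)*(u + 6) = u^2 + 8*u + 12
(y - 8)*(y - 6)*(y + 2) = y^3 - 12*y^2 + 20*y + 96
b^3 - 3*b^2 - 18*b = b*(b - 6)*(b + 3)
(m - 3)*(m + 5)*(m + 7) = m^3 + 9*m^2 - m - 105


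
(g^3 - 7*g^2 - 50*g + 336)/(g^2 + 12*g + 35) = (g^2 - 14*g + 48)/(g + 5)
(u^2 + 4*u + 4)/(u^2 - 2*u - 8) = (u + 2)/(u - 4)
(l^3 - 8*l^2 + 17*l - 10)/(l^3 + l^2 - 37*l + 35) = (l - 2)/(l + 7)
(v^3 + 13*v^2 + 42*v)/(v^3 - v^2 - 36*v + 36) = v*(v + 7)/(v^2 - 7*v + 6)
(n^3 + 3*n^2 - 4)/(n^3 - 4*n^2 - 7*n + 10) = (n + 2)/(n - 5)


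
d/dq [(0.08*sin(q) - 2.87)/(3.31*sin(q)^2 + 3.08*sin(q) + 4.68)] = (-0.2648*sin(q)^2 + 18.9994*sin(q) + 9.214)*cos(q)/(10.9561*sin(q)^4 + 20.3896*sin(q)^3 + 40.468*sin(q)^2 + 28.8288*sin(q) + 21.9024)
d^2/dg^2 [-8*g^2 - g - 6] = -16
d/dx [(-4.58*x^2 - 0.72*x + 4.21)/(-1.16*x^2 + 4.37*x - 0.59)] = (-20.8498*x^2 + 15.1716*x - 17.9729)/(1.3456*x^4 - 10.1384*x^3 + 20.4657*x^2 - 5.1566*x + 0.3481)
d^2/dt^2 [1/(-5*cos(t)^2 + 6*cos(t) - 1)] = (200*sin(t)^4 - 132*sin(t)^2 + 237*cos(t) - 45*cos(3*t) - 192)/(2*(cos(t) - 1)^3*(5*cos(t) - 1)^3)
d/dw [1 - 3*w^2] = -6*w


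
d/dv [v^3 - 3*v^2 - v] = 3*v^2 - 6*v - 1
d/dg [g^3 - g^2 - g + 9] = 3*g^2 - 2*g - 1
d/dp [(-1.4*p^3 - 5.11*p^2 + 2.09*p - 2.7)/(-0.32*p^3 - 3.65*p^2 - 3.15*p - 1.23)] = (3.4748*p^4 + 10.1576*p^3 + 26.299*p^2 - 7.1394*p - 11.0757)/(0.1024*p^6 + 2.336*p^5 + 15.3385*p^4 + 23.7822*p^3 + 18.9015*p^2 + 7.749*p + 1.5129)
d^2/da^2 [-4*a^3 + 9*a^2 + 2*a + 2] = 18 - 24*a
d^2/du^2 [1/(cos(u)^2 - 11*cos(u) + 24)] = (-4*sin(u)^4 + 27*sin(u)^2 - 1221*cos(u)/4 + 33*cos(3*u)/4 + 171)/((cos(u) - 8)^3*(cos(u) - 3)^3)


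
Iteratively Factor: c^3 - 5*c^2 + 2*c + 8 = (c - 2)*(c^2 - 3*c - 4) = (c - 4)*(c - 2)*(c + 1)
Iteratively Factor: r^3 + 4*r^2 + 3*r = (r + 1)*(r^2 + 3*r) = r*(r + 1)*(r + 3)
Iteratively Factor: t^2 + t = (t)*(t + 1)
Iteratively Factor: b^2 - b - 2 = (b + 1)*(b - 2)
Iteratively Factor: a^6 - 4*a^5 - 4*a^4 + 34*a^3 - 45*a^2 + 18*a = (a - 1)*(a^5 - 3*a^4 - 7*a^3 + 27*a^2 - 18*a) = (a - 3)*(a - 1)*(a^4 - 7*a^2 + 6*a) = (a - 3)*(a - 2)*(a - 1)*(a^3 + 2*a^2 - 3*a) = (a - 3)*(a - 2)*(a - 1)*(a + 3)*(a^2 - a) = (a - 3)*(a - 2)*(a - 1)^2*(a + 3)*(a)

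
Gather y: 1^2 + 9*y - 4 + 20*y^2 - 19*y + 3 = 20*y^2 - 10*y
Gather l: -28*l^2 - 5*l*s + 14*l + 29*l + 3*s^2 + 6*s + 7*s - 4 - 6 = -28*l^2 + l*(43 - 5*s) + 3*s^2 + 13*s - 10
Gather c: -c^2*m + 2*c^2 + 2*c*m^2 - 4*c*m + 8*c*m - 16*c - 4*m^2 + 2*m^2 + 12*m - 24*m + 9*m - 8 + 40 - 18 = c^2*(2 - m) + c*(2*m^2 + 4*m - 16) - 2*m^2 - 3*m + 14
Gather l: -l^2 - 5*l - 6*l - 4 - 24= -l^2 - 11*l - 28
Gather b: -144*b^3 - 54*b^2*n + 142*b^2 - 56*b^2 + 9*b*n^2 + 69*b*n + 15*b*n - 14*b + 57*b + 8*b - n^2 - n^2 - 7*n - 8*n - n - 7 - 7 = -144*b^3 + b^2*(86 - 54*n) + b*(9*n^2 + 84*n + 51) - 2*n^2 - 16*n - 14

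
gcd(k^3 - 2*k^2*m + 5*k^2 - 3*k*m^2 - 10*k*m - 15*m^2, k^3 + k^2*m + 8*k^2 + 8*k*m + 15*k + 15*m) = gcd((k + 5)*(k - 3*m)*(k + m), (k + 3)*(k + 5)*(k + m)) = k^2 + k*m + 5*k + 5*m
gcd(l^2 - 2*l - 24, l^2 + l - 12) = l + 4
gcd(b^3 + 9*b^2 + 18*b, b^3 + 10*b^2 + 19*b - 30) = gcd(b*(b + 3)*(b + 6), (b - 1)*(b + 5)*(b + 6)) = b + 6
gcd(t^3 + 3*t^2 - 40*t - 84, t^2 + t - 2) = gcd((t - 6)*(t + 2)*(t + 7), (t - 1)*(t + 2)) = t + 2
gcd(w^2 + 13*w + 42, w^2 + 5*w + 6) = 1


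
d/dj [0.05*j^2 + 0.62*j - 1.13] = 0.1*j + 0.62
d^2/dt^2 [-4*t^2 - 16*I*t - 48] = -8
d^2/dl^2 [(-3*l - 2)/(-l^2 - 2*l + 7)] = 2*(4*(l + 1)^2*(3*l + 2) - (9*l + 8)*(l^2 + 2*l - 7))/(l^2 + 2*l - 7)^3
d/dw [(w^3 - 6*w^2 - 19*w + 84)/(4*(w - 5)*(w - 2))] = (w^4 - 14*w^3 + 91*w^2 - 288*w + 398)/(4*(w^4 - 14*w^3 + 69*w^2 - 140*w + 100))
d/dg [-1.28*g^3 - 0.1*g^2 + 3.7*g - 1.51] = -3.84*g^2 - 0.2*g + 3.7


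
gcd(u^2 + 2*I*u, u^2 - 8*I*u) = u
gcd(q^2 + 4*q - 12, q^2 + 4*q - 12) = q^2 + 4*q - 12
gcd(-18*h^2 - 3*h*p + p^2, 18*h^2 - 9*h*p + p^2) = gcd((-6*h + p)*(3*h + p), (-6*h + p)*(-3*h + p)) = -6*h + p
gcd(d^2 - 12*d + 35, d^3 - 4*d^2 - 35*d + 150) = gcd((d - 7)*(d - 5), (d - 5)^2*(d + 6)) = d - 5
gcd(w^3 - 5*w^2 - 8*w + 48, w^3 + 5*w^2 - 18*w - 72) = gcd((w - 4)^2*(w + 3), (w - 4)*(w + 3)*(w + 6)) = w^2 - w - 12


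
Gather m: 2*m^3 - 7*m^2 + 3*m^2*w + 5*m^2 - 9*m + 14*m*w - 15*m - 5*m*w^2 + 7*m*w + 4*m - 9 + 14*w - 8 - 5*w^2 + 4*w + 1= 2*m^3 + m^2*(3*w - 2) + m*(-5*w^2 + 21*w - 20) - 5*w^2 + 18*w - 16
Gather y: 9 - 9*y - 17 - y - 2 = -10*y - 10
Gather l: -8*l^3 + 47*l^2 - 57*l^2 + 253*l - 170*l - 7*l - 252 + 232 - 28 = -8*l^3 - 10*l^2 + 76*l - 48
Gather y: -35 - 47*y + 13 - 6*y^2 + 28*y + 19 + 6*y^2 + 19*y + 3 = 0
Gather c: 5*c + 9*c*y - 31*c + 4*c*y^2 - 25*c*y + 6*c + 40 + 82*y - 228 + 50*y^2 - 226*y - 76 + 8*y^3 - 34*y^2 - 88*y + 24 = c*(4*y^2 - 16*y - 20) + 8*y^3 + 16*y^2 - 232*y - 240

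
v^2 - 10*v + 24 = (v - 6)*(v - 4)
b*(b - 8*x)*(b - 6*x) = b^3 - 14*b^2*x + 48*b*x^2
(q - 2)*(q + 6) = q^2 + 4*q - 12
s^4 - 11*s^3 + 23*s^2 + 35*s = s*(s - 7)*(s - 5)*(s + 1)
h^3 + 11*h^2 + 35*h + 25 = (h + 1)*(h + 5)^2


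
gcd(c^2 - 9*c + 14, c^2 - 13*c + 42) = c - 7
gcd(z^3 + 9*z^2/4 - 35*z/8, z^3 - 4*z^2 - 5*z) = z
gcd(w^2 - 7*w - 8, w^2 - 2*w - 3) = w + 1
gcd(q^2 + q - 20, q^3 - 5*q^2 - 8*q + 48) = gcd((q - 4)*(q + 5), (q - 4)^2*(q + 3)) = q - 4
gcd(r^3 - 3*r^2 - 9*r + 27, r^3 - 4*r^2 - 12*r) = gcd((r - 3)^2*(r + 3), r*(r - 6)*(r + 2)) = 1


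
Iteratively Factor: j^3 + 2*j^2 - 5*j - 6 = (j + 1)*(j^2 + j - 6) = (j + 1)*(j + 3)*(j - 2)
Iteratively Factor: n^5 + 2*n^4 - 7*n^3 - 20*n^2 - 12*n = (n + 2)*(n^4 - 7*n^2 - 6*n) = n*(n + 2)*(n^3 - 7*n - 6) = n*(n + 1)*(n + 2)*(n^2 - n - 6) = n*(n - 3)*(n + 1)*(n + 2)*(n + 2)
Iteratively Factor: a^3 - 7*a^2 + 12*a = (a - 4)*(a^2 - 3*a) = (a - 4)*(a - 3)*(a)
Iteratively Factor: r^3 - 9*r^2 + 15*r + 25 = (r - 5)*(r^2 - 4*r - 5) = (r - 5)*(r + 1)*(r - 5)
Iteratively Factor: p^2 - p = (p - 1)*(p)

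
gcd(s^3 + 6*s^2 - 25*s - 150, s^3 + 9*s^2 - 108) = s + 6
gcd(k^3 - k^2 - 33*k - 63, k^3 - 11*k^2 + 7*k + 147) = k^2 - 4*k - 21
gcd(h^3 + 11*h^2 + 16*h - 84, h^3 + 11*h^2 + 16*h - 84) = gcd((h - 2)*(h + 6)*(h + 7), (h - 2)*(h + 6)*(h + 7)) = h^3 + 11*h^2 + 16*h - 84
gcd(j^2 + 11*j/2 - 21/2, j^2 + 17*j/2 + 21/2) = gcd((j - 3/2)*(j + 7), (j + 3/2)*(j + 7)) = j + 7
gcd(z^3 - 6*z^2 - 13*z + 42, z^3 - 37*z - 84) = z^2 - 4*z - 21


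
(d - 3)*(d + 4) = d^2 + d - 12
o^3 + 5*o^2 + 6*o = o*(o + 2)*(o + 3)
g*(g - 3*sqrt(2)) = g^2 - 3*sqrt(2)*g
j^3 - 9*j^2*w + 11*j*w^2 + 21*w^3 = (j - 7*w)*(j - 3*w)*(j + w)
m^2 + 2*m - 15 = (m - 3)*(m + 5)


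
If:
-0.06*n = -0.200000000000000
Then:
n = 3.33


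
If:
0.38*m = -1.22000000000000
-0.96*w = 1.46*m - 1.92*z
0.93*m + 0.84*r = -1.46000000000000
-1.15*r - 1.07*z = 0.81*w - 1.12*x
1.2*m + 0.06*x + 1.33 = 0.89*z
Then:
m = -3.21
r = 1.82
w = -1.01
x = -1.68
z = -2.95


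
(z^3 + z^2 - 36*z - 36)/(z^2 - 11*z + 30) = (z^2 + 7*z + 6)/(z - 5)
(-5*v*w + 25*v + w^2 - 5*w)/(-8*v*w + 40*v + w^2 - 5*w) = (5*v - w)/(8*v - w)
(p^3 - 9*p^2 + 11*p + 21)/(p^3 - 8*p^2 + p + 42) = (p + 1)/(p + 2)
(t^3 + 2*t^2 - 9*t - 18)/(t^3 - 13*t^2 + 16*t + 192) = (t^2 - t - 6)/(t^2 - 16*t + 64)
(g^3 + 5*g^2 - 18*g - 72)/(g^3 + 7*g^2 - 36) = (g - 4)/(g - 2)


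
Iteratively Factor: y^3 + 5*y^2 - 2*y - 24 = (y - 2)*(y^2 + 7*y + 12) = (y - 2)*(y + 4)*(y + 3)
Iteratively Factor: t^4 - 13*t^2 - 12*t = (t + 1)*(t^3 - t^2 - 12*t) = (t + 1)*(t + 3)*(t^2 - 4*t) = (t - 4)*(t + 1)*(t + 3)*(t)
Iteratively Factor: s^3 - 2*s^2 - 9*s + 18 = (s + 3)*(s^2 - 5*s + 6) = (s - 3)*(s + 3)*(s - 2)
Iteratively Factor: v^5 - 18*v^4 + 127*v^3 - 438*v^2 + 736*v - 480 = (v - 5)*(v^4 - 13*v^3 + 62*v^2 - 128*v + 96) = (v - 5)*(v - 3)*(v^3 - 10*v^2 + 32*v - 32) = (v - 5)*(v - 4)*(v - 3)*(v^2 - 6*v + 8) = (v - 5)*(v - 4)*(v - 3)*(v - 2)*(v - 4)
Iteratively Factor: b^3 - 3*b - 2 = (b + 1)*(b^2 - b - 2) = (b - 2)*(b + 1)*(b + 1)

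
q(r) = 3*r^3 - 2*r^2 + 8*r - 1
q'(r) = 9*r^2 - 4*r + 8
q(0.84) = 6.09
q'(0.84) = 10.99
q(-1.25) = -19.98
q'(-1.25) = 27.06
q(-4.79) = -414.91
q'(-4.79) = 233.66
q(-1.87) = -42.57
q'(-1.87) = 46.95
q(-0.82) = -10.56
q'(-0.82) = 17.33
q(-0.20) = -2.70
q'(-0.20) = 9.16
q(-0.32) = -3.86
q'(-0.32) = 10.20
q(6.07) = 644.82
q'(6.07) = 315.32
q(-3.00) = -124.00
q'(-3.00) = 101.00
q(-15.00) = -10696.00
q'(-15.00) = 2093.00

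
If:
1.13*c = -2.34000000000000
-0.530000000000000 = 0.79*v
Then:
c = -2.07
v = -0.67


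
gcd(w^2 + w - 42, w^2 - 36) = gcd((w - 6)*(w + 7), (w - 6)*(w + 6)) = w - 6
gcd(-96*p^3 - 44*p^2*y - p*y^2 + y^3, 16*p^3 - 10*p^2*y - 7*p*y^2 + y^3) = -8*p + y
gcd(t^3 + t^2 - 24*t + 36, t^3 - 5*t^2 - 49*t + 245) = 1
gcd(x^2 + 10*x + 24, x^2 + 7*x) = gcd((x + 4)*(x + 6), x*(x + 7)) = 1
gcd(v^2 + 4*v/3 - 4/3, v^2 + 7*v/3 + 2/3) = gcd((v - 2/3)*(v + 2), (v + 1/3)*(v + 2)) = v + 2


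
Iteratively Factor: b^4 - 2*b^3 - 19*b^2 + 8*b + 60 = (b - 5)*(b^3 + 3*b^2 - 4*b - 12) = (b - 5)*(b + 2)*(b^2 + b - 6) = (b - 5)*(b - 2)*(b + 2)*(b + 3)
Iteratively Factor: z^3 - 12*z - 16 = (z - 4)*(z^2 + 4*z + 4) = (z - 4)*(z + 2)*(z + 2)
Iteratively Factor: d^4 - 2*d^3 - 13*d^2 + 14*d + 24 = (d + 1)*(d^3 - 3*d^2 - 10*d + 24) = (d - 2)*(d + 1)*(d^2 - d - 12) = (d - 2)*(d + 1)*(d + 3)*(d - 4)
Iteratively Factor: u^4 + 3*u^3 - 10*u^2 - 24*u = (u - 3)*(u^3 + 6*u^2 + 8*u) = u*(u - 3)*(u^2 + 6*u + 8) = u*(u - 3)*(u + 4)*(u + 2)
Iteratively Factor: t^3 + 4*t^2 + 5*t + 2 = (t + 1)*(t^2 + 3*t + 2) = (t + 1)^2*(t + 2)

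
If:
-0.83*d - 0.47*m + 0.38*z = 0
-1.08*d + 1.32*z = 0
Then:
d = 1.22222222222222*z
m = -1.34988179669031*z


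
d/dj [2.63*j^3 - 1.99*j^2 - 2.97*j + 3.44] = 7.89*j^2 - 3.98*j - 2.97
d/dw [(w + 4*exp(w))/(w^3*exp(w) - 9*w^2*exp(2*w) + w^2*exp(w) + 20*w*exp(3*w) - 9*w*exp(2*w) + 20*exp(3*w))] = (-(w + 4*exp(w))*(w^3 - 18*w^2*exp(w) + 4*w^2 + 60*w*exp(2*w) - 36*w*exp(w) + 2*w + 80*exp(2*w) - 9*exp(w)) + (4*exp(w) + 1)*(w^3 - 9*w^2*exp(w) + w^2 + 20*w*exp(2*w) - 9*w*exp(w) + 20*exp(2*w)))*exp(-w)/(w^3 - 9*w^2*exp(w) + w^2 + 20*w*exp(2*w) - 9*w*exp(w) + 20*exp(2*w))^2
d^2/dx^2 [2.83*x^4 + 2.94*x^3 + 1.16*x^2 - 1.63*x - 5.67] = 33.96*x^2 + 17.64*x + 2.32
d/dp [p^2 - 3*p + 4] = 2*p - 3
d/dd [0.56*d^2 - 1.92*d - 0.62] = 1.12*d - 1.92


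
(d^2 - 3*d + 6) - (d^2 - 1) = 7 - 3*d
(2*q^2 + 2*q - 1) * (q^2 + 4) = 2*q^4 + 2*q^3 + 7*q^2 + 8*q - 4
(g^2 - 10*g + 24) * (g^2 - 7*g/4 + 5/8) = g^4 - 47*g^3/4 + 337*g^2/8 - 193*g/4 + 15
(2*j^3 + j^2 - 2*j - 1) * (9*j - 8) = 18*j^4 - 7*j^3 - 26*j^2 + 7*j + 8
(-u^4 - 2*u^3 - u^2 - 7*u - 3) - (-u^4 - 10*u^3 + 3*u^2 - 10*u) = 8*u^3 - 4*u^2 + 3*u - 3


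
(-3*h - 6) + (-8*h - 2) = -11*h - 8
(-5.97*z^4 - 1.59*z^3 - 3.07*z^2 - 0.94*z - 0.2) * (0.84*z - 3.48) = -5.0148*z^5 + 19.44*z^4 + 2.9544*z^3 + 9.894*z^2 + 3.1032*z + 0.696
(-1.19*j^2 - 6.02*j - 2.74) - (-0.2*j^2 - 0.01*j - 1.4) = -0.99*j^2 - 6.01*j - 1.34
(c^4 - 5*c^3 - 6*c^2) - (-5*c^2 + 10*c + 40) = c^4 - 5*c^3 - c^2 - 10*c - 40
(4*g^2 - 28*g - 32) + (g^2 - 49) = 5*g^2 - 28*g - 81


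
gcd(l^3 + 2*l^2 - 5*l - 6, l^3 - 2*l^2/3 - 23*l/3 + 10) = l^2 + l - 6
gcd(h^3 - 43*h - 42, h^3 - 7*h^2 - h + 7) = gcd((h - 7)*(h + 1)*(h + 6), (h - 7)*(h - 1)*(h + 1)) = h^2 - 6*h - 7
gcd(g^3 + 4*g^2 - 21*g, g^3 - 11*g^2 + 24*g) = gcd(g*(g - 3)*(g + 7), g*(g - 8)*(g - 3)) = g^2 - 3*g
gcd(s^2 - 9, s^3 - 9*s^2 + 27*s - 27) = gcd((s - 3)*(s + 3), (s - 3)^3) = s - 3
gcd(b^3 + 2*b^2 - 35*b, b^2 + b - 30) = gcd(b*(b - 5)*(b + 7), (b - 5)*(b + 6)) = b - 5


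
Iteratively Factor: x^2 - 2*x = (x - 2)*(x)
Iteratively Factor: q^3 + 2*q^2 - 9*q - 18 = (q + 2)*(q^2 - 9) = (q - 3)*(q + 2)*(q + 3)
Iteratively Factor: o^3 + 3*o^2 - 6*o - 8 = (o + 4)*(o^2 - o - 2) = (o + 1)*(o + 4)*(o - 2)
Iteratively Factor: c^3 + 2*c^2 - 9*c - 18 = (c + 2)*(c^2 - 9) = (c + 2)*(c + 3)*(c - 3)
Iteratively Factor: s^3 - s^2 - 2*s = (s - 2)*(s^2 + s) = (s - 2)*(s + 1)*(s)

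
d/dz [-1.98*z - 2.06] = -1.98000000000000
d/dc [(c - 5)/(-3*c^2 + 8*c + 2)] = 3*(c^2 - 10*c + 14)/(9*c^4 - 48*c^3 + 52*c^2 + 32*c + 4)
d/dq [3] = 0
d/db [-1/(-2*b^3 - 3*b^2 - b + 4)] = (-6*b^2 - 6*b - 1)/(2*b^3 + 3*b^2 + b - 4)^2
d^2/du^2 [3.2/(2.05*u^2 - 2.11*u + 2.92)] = (-26.896*u^2 + 27.6832*u + 3.2*(4.1*u - 2.11)*(8.2*u - 4.22) - 38.3104)/(2.05*u^2 - 2.11*u + 2.92)^3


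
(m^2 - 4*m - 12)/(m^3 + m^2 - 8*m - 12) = (m - 6)/(m^2 - m - 6)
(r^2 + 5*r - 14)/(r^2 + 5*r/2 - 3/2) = 2*(r^2 + 5*r - 14)/(2*r^2 + 5*r - 3)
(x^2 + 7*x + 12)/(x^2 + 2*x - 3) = (x + 4)/(x - 1)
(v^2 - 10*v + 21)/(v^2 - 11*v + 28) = (v - 3)/(v - 4)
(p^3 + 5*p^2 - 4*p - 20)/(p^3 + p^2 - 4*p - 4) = (p + 5)/(p + 1)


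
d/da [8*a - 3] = 8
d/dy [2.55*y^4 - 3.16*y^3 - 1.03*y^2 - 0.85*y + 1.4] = 10.2*y^3 - 9.48*y^2 - 2.06*y - 0.85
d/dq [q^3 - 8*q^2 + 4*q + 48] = 3*q^2 - 16*q + 4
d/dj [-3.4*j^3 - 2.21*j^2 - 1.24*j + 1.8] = -10.2*j^2 - 4.42*j - 1.24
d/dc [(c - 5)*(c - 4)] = 2*c - 9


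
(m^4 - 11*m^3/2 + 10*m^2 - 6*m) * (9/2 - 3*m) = -3*m^5 + 21*m^4 - 219*m^3/4 + 63*m^2 - 27*m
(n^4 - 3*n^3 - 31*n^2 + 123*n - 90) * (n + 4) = n^5 + n^4 - 43*n^3 - n^2 + 402*n - 360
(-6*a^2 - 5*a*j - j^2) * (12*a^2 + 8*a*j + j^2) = -72*a^4 - 108*a^3*j - 58*a^2*j^2 - 13*a*j^3 - j^4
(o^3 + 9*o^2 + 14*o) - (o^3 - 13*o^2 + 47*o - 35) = 22*o^2 - 33*o + 35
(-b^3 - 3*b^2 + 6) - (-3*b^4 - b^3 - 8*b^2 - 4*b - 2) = 3*b^4 + 5*b^2 + 4*b + 8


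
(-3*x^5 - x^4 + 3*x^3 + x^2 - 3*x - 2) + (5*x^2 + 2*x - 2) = -3*x^5 - x^4 + 3*x^3 + 6*x^2 - x - 4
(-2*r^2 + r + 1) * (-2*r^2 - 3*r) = 4*r^4 + 4*r^3 - 5*r^2 - 3*r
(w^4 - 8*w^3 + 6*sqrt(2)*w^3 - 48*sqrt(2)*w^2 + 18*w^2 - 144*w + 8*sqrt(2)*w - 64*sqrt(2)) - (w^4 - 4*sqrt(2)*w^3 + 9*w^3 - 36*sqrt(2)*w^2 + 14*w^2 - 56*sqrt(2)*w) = -17*w^3 + 10*sqrt(2)*w^3 - 12*sqrt(2)*w^2 + 4*w^2 - 144*w + 64*sqrt(2)*w - 64*sqrt(2)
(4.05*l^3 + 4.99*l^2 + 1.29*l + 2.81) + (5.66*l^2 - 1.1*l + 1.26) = 4.05*l^3 + 10.65*l^2 + 0.19*l + 4.07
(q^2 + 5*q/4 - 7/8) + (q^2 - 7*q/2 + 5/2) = 2*q^2 - 9*q/4 + 13/8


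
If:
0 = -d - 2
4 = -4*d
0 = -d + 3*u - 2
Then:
No Solution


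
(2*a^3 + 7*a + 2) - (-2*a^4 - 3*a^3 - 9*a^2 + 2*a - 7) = 2*a^4 + 5*a^3 + 9*a^2 + 5*a + 9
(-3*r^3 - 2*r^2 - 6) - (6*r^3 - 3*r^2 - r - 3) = -9*r^3 + r^2 + r - 3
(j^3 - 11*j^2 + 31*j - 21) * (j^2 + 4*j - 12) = j^5 - 7*j^4 - 25*j^3 + 235*j^2 - 456*j + 252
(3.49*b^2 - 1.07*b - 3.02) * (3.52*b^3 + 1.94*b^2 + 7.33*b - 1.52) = 12.2848*b^5 + 3.0042*b^4 + 12.8755*b^3 - 19.0067*b^2 - 20.5102*b + 4.5904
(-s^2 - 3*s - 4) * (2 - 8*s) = 8*s^3 + 22*s^2 + 26*s - 8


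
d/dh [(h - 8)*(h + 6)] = 2*h - 2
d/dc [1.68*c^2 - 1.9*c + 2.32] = 3.36*c - 1.9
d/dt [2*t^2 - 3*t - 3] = 4*t - 3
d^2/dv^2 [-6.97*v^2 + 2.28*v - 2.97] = -13.9400000000000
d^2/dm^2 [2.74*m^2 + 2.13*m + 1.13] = 5.48000000000000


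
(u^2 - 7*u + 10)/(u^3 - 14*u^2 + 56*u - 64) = (u - 5)/(u^2 - 12*u + 32)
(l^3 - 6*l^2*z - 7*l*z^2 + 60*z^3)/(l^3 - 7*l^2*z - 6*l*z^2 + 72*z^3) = (-l + 5*z)/(-l + 6*z)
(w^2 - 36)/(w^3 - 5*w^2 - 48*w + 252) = (w + 6)/(w^2 + w - 42)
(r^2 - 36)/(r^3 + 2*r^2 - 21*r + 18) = (r - 6)/(r^2 - 4*r + 3)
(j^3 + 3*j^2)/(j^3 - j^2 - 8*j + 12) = j^2/(j^2 - 4*j + 4)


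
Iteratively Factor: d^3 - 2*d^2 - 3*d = (d)*(d^2 - 2*d - 3) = d*(d + 1)*(d - 3)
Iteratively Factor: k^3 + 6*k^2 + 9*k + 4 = (k + 1)*(k^2 + 5*k + 4) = (k + 1)*(k + 4)*(k + 1)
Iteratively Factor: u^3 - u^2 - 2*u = (u + 1)*(u^2 - 2*u) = (u - 2)*(u + 1)*(u)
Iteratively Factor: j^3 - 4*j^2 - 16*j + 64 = (j + 4)*(j^2 - 8*j + 16) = (j - 4)*(j + 4)*(j - 4)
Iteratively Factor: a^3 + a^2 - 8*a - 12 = (a + 2)*(a^2 - a - 6) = (a + 2)^2*(a - 3)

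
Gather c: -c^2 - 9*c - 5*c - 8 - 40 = -c^2 - 14*c - 48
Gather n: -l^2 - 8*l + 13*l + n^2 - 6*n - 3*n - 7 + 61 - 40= -l^2 + 5*l + n^2 - 9*n + 14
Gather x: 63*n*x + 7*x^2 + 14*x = 7*x^2 + x*(63*n + 14)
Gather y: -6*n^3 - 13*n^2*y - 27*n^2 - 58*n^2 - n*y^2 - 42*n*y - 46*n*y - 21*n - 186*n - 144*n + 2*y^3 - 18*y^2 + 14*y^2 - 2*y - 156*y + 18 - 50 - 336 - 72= -6*n^3 - 85*n^2 - 351*n + 2*y^3 + y^2*(-n - 4) + y*(-13*n^2 - 88*n - 158) - 440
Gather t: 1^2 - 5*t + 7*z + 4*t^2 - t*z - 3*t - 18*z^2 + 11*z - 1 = 4*t^2 + t*(-z - 8) - 18*z^2 + 18*z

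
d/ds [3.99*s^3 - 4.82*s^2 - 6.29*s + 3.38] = 11.97*s^2 - 9.64*s - 6.29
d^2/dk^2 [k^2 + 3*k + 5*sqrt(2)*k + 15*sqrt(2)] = 2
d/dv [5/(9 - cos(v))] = -5*sin(v)/(cos(v) - 9)^2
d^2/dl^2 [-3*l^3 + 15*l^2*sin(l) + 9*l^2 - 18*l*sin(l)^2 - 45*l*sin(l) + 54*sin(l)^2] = -15*l^2*sin(l) + 45*l*sin(l) + 60*l*cos(l) - 36*l*cos(2*l) - 18*l + 30*sin(l) - 36*sin(2*l) - 90*cos(l) + 108*cos(2*l) + 18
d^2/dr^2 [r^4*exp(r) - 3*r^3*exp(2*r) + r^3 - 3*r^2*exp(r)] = r^4*exp(r) - 12*r^3*exp(2*r) + 8*r^3*exp(r) - 36*r^2*exp(2*r) + 9*r^2*exp(r) - 18*r*exp(2*r) - 12*r*exp(r) + 6*r - 6*exp(r)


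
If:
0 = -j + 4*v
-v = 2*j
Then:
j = 0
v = 0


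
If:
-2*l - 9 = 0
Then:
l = -9/2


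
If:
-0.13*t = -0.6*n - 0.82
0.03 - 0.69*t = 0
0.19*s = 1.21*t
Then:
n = -1.36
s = 0.28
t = 0.04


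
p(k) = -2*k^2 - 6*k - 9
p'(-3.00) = 6.00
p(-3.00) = -9.00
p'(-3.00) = 6.00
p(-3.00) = -9.00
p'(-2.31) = 3.24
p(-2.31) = -5.81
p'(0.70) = -8.80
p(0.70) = -14.18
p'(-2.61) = 4.44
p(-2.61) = -6.96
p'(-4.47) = 11.88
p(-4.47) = -22.14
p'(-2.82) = 5.28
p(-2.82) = -7.98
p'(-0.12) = -5.52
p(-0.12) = -8.31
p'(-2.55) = 4.20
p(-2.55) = -6.70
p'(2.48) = -15.92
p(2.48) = -36.18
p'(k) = -4*k - 6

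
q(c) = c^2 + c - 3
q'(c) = 2*c + 1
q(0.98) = -1.06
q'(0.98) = 2.96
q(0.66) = -1.90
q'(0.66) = 2.32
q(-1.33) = -2.56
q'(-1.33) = -1.66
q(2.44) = 5.39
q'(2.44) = 5.88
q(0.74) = -1.71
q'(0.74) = 2.48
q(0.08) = -2.91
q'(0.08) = 1.16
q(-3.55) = 6.05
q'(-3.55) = -6.10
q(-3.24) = 4.26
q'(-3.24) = -5.48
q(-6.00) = 27.00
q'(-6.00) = -11.00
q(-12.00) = 129.00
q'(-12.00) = -23.00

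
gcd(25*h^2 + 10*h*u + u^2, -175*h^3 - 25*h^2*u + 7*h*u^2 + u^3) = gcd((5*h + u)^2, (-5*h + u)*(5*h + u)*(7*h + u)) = 5*h + u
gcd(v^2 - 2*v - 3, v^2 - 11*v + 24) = v - 3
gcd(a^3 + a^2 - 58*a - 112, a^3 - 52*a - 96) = a^2 - 6*a - 16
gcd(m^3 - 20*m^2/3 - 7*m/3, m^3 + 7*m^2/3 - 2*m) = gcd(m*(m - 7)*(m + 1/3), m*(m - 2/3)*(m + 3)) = m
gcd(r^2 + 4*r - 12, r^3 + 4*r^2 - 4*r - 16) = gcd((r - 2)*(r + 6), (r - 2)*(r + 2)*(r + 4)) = r - 2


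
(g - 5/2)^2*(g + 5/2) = g^3 - 5*g^2/2 - 25*g/4 + 125/8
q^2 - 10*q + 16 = (q - 8)*(q - 2)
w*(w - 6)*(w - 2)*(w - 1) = w^4 - 9*w^3 + 20*w^2 - 12*w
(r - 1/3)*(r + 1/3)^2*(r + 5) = r^4 + 16*r^3/3 + 14*r^2/9 - 16*r/27 - 5/27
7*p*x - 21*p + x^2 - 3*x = (7*p + x)*(x - 3)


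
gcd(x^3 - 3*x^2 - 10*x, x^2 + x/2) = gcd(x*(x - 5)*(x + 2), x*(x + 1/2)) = x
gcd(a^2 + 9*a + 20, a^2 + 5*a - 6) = 1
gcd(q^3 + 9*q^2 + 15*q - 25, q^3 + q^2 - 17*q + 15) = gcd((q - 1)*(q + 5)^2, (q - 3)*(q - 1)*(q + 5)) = q^2 + 4*q - 5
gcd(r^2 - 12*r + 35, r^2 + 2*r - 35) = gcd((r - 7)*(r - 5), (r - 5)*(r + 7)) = r - 5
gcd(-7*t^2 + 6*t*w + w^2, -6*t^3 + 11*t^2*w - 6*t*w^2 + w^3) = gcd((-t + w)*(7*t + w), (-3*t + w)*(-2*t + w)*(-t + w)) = t - w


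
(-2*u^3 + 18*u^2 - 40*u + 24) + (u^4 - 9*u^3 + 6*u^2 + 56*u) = u^4 - 11*u^3 + 24*u^2 + 16*u + 24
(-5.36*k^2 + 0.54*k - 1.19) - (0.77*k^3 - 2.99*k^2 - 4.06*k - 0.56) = -0.77*k^3 - 2.37*k^2 + 4.6*k - 0.63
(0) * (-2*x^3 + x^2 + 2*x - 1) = 0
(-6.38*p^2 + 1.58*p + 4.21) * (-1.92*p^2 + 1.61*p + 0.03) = 12.2496*p^4 - 13.3054*p^3 - 5.7308*p^2 + 6.8255*p + 0.1263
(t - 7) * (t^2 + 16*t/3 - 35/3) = t^3 - 5*t^2/3 - 49*t + 245/3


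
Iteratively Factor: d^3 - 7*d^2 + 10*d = (d - 5)*(d^2 - 2*d) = (d - 5)*(d - 2)*(d)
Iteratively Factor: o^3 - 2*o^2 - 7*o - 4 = (o - 4)*(o^2 + 2*o + 1) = (o - 4)*(o + 1)*(o + 1)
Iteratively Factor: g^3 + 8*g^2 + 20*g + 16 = (g + 4)*(g^2 + 4*g + 4) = (g + 2)*(g + 4)*(g + 2)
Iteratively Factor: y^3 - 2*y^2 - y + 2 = (y + 1)*(y^2 - 3*y + 2) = (y - 2)*(y + 1)*(y - 1)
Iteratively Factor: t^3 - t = (t + 1)*(t^2 - t) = (t - 1)*(t + 1)*(t)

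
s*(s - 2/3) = s^2 - 2*s/3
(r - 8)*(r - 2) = r^2 - 10*r + 16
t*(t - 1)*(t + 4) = t^3 + 3*t^2 - 4*t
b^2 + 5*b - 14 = (b - 2)*(b + 7)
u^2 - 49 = (u - 7)*(u + 7)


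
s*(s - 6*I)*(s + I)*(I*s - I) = I*s^4 + 5*s^3 - I*s^3 - 5*s^2 + 6*I*s^2 - 6*I*s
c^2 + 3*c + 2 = (c + 1)*(c + 2)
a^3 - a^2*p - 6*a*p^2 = a*(a - 3*p)*(a + 2*p)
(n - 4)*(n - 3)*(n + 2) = n^3 - 5*n^2 - 2*n + 24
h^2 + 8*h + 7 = (h + 1)*(h + 7)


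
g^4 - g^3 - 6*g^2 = g^2*(g - 3)*(g + 2)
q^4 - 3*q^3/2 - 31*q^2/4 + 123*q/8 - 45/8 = (q - 5/2)*(q - 3/2)*(q - 1/2)*(q + 3)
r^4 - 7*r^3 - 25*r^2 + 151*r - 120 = (r - 8)*(r - 3)*(r - 1)*(r + 5)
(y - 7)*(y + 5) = y^2 - 2*y - 35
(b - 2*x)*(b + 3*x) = b^2 + b*x - 6*x^2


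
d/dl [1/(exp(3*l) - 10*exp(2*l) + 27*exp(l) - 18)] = (-3*exp(2*l) + 20*exp(l) - 27)*exp(l)/(exp(3*l) - 10*exp(2*l) + 27*exp(l) - 18)^2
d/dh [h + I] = 1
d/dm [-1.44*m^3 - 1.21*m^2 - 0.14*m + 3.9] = -4.32*m^2 - 2.42*m - 0.14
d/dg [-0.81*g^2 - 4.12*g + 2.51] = -1.62*g - 4.12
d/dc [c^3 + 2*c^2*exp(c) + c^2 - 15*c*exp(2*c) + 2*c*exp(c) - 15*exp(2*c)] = 2*c^2*exp(c) + 3*c^2 - 30*c*exp(2*c) + 6*c*exp(c) + 2*c - 45*exp(2*c) + 2*exp(c)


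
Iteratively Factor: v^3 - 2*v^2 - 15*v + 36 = (v - 3)*(v^2 + v - 12) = (v - 3)*(v + 4)*(v - 3)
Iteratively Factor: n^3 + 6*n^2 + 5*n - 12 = (n + 3)*(n^2 + 3*n - 4) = (n - 1)*(n + 3)*(n + 4)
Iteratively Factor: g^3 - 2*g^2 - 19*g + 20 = (g + 4)*(g^2 - 6*g + 5) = (g - 1)*(g + 4)*(g - 5)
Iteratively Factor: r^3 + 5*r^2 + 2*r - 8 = (r + 4)*(r^2 + r - 2) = (r + 2)*(r + 4)*(r - 1)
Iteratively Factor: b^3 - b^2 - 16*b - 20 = (b - 5)*(b^2 + 4*b + 4) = (b - 5)*(b + 2)*(b + 2)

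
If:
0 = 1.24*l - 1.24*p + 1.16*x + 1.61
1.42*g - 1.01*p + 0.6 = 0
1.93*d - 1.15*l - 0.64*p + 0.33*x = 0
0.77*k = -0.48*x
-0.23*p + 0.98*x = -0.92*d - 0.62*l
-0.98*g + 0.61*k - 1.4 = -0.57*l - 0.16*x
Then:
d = 1.63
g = 0.07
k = 1.50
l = 1.65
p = 0.70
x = -2.41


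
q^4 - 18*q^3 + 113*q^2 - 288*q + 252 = (q - 7)*(q - 6)*(q - 3)*(q - 2)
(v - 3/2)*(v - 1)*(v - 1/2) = v^3 - 3*v^2 + 11*v/4 - 3/4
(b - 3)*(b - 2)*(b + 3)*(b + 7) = b^4 + 5*b^3 - 23*b^2 - 45*b + 126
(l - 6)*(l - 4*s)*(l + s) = l^3 - 3*l^2*s - 6*l^2 - 4*l*s^2 + 18*l*s + 24*s^2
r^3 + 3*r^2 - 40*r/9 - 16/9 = (r - 4/3)*(r + 1/3)*(r + 4)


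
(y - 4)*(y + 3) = y^2 - y - 12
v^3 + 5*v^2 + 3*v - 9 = (v - 1)*(v + 3)^2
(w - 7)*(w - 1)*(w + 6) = w^3 - 2*w^2 - 41*w + 42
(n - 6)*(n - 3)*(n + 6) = n^3 - 3*n^2 - 36*n + 108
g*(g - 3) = g^2 - 3*g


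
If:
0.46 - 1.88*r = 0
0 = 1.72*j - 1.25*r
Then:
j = 0.18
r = 0.24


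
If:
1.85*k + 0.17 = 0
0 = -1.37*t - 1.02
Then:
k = -0.09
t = -0.74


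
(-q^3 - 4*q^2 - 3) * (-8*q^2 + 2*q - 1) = 8*q^5 + 30*q^4 - 7*q^3 + 28*q^2 - 6*q + 3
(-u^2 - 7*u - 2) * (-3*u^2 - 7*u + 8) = 3*u^4 + 28*u^3 + 47*u^2 - 42*u - 16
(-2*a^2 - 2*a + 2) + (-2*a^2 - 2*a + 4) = -4*a^2 - 4*a + 6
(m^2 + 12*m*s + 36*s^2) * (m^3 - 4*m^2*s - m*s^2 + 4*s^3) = m^5 + 8*m^4*s - 13*m^3*s^2 - 152*m^2*s^3 + 12*m*s^4 + 144*s^5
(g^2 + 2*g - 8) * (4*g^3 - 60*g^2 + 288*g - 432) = 4*g^5 - 52*g^4 + 136*g^3 + 624*g^2 - 3168*g + 3456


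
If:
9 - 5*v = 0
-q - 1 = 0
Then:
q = -1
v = 9/5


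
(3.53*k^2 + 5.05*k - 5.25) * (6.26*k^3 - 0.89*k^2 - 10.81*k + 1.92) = 22.0978*k^5 + 28.4713*k^4 - 75.5188*k^3 - 43.1404*k^2 + 66.4485*k - 10.08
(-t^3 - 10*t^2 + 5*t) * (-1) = t^3 + 10*t^2 - 5*t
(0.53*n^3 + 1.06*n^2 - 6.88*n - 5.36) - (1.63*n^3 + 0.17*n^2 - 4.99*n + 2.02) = -1.1*n^3 + 0.89*n^2 - 1.89*n - 7.38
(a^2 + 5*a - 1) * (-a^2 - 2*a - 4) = -a^4 - 7*a^3 - 13*a^2 - 18*a + 4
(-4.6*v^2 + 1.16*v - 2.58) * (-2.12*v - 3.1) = 9.752*v^3 + 11.8008*v^2 + 1.8736*v + 7.998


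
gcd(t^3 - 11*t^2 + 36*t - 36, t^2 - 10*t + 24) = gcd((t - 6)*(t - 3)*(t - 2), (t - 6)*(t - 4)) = t - 6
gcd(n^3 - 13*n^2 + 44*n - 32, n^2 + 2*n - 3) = n - 1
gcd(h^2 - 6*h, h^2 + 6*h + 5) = 1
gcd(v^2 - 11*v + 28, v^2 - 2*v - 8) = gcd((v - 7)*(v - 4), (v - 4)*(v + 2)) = v - 4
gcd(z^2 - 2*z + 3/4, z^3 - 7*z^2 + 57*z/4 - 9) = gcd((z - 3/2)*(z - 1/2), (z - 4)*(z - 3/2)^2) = z - 3/2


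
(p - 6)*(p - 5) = p^2 - 11*p + 30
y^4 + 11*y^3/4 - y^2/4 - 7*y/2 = y*(y - 1)*(y + 7/4)*(y + 2)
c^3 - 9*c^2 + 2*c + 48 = (c - 8)*(c - 3)*(c + 2)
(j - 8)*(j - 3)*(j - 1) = j^3 - 12*j^2 + 35*j - 24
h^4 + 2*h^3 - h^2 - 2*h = h*(h - 1)*(h + 1)*(h + 2)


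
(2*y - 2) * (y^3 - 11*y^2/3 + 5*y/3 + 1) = 2*y^4 - 28*y^3/3 + 32*y^2/3 - 4*y/3 - 2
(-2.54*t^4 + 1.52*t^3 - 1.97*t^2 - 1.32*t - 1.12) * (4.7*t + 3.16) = -11.938*t^5 - 0.882400000000001*t^4 - 4.4558*t^3 - 12.4292*t^2 - 9.4352*t - 3.5392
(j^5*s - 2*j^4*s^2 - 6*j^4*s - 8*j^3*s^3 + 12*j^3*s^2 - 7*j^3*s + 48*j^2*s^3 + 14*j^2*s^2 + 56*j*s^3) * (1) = j^5*s - 2*j^4*s^2 - 6*j^4*s - 8*j^3*s^3 + 12*j^3*s^2 - 7*j^3*s + 48*j^2*s^3 + 14*j^2*s^2 + 56*j*s^3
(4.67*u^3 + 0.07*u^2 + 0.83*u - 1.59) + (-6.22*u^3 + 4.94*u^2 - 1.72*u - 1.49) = -1.55*u^3 + 5.01*u^2 - 0.89*u - 3.08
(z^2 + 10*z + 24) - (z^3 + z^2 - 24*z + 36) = -z^3 + 34*z - 12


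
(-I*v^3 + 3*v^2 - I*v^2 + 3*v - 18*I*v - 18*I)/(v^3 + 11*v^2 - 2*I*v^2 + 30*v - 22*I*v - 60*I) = (-I*v^3 + v^2*(3 - I) + v*(3 - 18*I) - 18*I)/(v^3 + v^2*(11 - 2*I) + v*(30 - 22*I) - 60*I)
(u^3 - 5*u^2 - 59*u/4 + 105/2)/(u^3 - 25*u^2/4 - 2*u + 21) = (4*u^2 + 4*u - 35)/(4*u^2 - u - 14)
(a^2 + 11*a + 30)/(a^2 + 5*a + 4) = (a^2 + 11*a + 30)/(a^2 + 5*a + 4)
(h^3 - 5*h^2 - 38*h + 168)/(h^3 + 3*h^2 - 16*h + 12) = (h^2 - 11*h + 28)/(h^2 - 3*h + 2)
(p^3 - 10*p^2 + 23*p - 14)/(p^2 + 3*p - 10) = (p^2 - 8*p + 7)/(p + 5)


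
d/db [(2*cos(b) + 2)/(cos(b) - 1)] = 4*sin(b)/(cos(b) - 1)^2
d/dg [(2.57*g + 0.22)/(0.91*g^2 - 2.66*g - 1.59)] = (2.3387*g^2 - 6.8362*g - (1.82*g - 2.66)*(2.57*g + 0.22) - 4.0863)/(-0.91*g^2 + 2.66*g + 1.59)^2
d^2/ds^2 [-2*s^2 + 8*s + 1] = -4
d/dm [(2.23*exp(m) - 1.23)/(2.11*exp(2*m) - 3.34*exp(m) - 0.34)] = (-4.7053*exp(2*m) + 5.1906*exp(m) - 4.8664)*exp(m)/(4.4521*exp(4*m) - 14.0948*exp(3*m) + 9.7208*exp(2*m) + 2.2712*exp(m) + 0.1156)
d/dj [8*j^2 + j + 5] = 16*j + 1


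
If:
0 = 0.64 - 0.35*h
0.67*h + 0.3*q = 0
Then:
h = 1.83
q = -4.08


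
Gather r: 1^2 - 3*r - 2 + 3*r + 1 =0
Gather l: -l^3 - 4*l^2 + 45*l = -l^3 - 4*l^2 + 45*l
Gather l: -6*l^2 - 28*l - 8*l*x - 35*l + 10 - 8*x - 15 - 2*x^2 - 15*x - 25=-6*l^2 + l*(-8*x - 63) - 2*x^2 - 23*x - 30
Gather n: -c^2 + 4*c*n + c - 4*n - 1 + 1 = -c^2 + c + n*(4*c - 4)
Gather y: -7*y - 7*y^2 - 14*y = -7*y^2 - 21*y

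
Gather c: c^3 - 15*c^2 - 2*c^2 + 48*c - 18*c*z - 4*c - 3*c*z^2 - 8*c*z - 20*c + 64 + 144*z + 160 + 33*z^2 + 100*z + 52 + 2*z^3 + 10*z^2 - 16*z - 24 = c^3 - 17*c^2 + c*(-3*z^2 - 26*z + 24) + 2*z^3 + 43*z^2 + 228*z + 252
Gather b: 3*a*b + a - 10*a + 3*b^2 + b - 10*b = -9*a + 3*b^2 + b*(3*a - 9)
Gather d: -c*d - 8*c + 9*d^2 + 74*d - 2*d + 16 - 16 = -8*c + 9*d^2 + d*(72 - c)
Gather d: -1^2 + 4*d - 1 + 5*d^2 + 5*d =5*d^2 + 9*d - 2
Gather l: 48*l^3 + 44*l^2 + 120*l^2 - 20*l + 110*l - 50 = 48*l^3 + 164*l^2 + 90*l - 50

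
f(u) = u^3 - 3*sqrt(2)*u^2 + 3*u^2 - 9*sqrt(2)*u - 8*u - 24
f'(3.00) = -1.18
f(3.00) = -70.37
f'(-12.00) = 441.10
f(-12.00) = -1682.21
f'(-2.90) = 11.71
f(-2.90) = 1.27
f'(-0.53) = -18.57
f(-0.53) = -13.51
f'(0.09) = -20.93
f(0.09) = -25.87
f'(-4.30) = 45.43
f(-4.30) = -37.35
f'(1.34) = -18.67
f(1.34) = -51.60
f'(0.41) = -21.24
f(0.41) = -32.64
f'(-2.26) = 0.21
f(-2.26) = 4.96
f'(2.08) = -12.92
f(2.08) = -63.49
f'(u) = 3*u^2 - 6*sqrt(2)*u + 6*u - 9*sqrt(2) - 8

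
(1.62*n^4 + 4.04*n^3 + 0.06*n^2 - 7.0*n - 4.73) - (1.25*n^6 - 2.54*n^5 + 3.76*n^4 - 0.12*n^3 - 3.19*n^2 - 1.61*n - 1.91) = -1.25*n^6 + 2.54*n^5 - 2.14*n^4 + 4.16*n^3 + 3.25*n^2 - 5.39*n - 2.82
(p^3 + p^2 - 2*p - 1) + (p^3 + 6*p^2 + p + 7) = 2*p^3 + 7*p^2 - p + 6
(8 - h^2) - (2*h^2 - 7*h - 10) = -3*h^2 + 7*h + 18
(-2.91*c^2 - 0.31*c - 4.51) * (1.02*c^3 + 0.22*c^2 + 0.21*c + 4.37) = -2.9682*c^5 - 0.9564*c^4 - 5.2795*c^3 - 13.774*c^2 - 2.3018*c - 19.7087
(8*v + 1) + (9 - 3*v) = 5*v + 10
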